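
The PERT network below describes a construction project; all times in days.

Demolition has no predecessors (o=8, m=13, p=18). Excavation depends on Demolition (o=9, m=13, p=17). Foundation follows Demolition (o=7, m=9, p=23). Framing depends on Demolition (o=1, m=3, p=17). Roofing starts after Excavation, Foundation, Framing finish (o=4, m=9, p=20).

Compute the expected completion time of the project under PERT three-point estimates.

te_Demolition = (8 + 4·13 + 18)/6 = 78/6 = 13
te_Excavation = (9 + 4·13 + 17)/6 = 78/6 = 13
te_Foundation = (7 + 4·9 + 23)/6 = 66/6 = 11
te_Framing = (1 + 4·3 + 17)/6 = 30/6 = 5
te_Roofing = (4 + 4·9 + 20)/6 = 60/6 = 10

Forward pass:
ES_Demolition = 0; EF_Demolition = 13
ES_Excavation = 13; EF_Excavation = 13+13 = 26
ES_Foundation = 13; EF_Foundation = 13+11 = 24
ES_Framing = 13; EF_Framing = 13+5 = 18
ES_Roofing = max(EF_Excavation=26, EF_Foundation=24, EF_Framing=18) = 26; EF_Roofing = 26+10 = 36
Expected project duration μ = 36 days. Critical path: Demolition → Excavation → Roofing.

36 days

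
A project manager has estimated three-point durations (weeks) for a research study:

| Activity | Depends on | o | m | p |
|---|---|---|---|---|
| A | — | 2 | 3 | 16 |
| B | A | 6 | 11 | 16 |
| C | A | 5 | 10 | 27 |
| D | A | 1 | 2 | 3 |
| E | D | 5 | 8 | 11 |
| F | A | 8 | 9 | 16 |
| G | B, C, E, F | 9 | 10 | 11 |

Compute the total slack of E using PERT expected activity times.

2 weeks

te_A = (2 + 4·3 + 16)/6 = 30/6 = 5
te_B = (6 + 4·11 + 16)/6 = 66/6 = 11
te_C = (5 + 4·10 + 27)/6 = 72/6 = 12
te_D = (1 + 4·2 + 3)/6 = 12/6 = 2
te_E = (5 + 4·8 + 11)/6 = 48/6 = 8
te_F = (8 + 4·9 + 16)/6 = 60/6 = 10
te_G = (9 + 4·10 + 11)/6 = 60/6 = 10

Forward pass:
ES_A = 0; EF_A = 5
ES_B = 5; EF_B = 5+11 = 16
ES_C = 5; EF_C = 5+12 = 17
ES_D = 5; EF_D = 5+2 = 7
ES_E = 7; EF_E = 7+8 = 15
ES_F = 5; EF_F = 5+10 = 15
ES_G = max(EF_B=16, EF_C=17, EF_E=15, EF_F=15) = 17; EF_G = 17+10 = 27
Expected project duration μ = 27 weeks. Critical path: A → C → G.

Backward pass:
LF_G = 27; LS_G = 27−10 = 17
LF_F = LS_G = 17; LS_F = 17−10 = 7
LF_E = LS_G = 17; LS_E = 17−8 = 9
LF_D = LS_E = 9; LS_D = 9−2 = 7
LF_C = LS_G = 17; LS_C = 17−12 = 5
LF_B = LS_G = 17; LS_B = 17−11 = 6
LF_A = min(LS_B=6, LS_C=5, LS_D=7, LS_F=7) = 5; LS_A = 5−5 = 0
Slack_E = LS_E − ES_E = 9 − 7 = 2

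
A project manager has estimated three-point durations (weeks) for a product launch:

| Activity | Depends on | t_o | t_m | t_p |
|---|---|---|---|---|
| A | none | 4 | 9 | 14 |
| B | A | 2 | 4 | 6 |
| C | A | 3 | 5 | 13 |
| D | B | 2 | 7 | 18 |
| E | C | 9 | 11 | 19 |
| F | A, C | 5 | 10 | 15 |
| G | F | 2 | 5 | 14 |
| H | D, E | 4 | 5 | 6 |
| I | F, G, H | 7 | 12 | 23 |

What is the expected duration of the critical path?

45 weeks

te_A = (4 + 4·9 + 14)/6 = 54/6 = 9
te_B = (2 + 4·4 + 6)/6 = 24/6 = 4
te_C = (3 + 4·5 + 13)/6 = 36/6 = 6
te_D = (2 + 4·7 + 18)/6 = 48/6 = 8
te_E = (9 + 4·11 + 19)/6 = 72/6 = 12
te_F = (5 + 4·10 + 15)/6 = 60/6 = 10
te_G = (2 + 4·5 + 14)/6 = 36/6 = 6
te_H = (4 + 4·5 + 6)/6 = 30/6 = 5
te_I = (7 + 4·12 + 23)/6 = 78/6 = 13

Forward pass:
ES_A = 0; EF_A = 9
ES_B = 9; EF_B = 9+4 = 13
ES_C = 9; EF_C = 9+6 = 15
ES_D = 13; EF_D = 13+8 = 21
ES_E = 15; EF_E = 15+12 = 27
ES_F = max(EF_A=9, EF_C=15) = 15; EF_F = 15+10 = 25
ES_G = 25; EF_G = 25+6 = 31
ES_H = max(EF_D=21, EF_E=27) = 27; EF_H = 27+5 = 32
ES_I = max(EF_F=25, EF_G=31, EF_H=32) = 32; EF_I = 32+13 = 45
Expected project duration μ = 45 weeks. Critical path: A → C → E → H → I.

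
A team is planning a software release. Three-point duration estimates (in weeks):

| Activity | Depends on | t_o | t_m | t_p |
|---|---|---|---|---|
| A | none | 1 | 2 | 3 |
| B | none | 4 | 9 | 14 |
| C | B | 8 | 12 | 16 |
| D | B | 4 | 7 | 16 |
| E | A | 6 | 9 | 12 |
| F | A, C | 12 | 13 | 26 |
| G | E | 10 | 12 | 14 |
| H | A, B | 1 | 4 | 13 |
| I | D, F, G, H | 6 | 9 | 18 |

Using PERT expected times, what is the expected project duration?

46 weeks

te_A = (1 + 4·2 + 3)/6 = 12/6 = 2
te_B = (4 + 4·9 + 14)/6 = 54/6 = 9
te_C = (8 + 4·12 + 16)/6 = 72/6 = 12
te_D = (4 + 4·7 + 16)/6 = 48/6 = 8
te_E = (6 + 4·9 + 12)/6 = 54/6 = 9
te_F = (12 + 4·13 + 26)/6 = 90/6 = 15
te_G = (10 + 4·12 + 14)/6 = 72/6 = 12
te_H = (1 + 4·4 + 13)/6 = 30/6 = 5
te_I = (6 + 4·9 + 18)/6 = 60/6 = 10

Forward pass:
ES_A = 0; EF_A = 2
ES_B = 0; EF_B = 9
ES_C = 9; EF_C = 9+12 = 21
ES_D = 9; EF_D = 9+8 = 17
ES_E = 2; EF_E = 2+9 = 11
ES_F = max(EF_A=2, EF_C=21) = 21; EF_F = 21+15 = 36
ES_G = 11; EF_G = 11+12 = 23
ES_H = max(EF_A=2, EF_B=9) = 9; EF_H = 9+5 = 14
ES_I = max(EF_D=17, EF_F=36, EF_G=23, EF_H=14) = 36; EF_I = 36+10 = 46
Expected project duration μ = 46 weeks. Critical path: B → C → F → I.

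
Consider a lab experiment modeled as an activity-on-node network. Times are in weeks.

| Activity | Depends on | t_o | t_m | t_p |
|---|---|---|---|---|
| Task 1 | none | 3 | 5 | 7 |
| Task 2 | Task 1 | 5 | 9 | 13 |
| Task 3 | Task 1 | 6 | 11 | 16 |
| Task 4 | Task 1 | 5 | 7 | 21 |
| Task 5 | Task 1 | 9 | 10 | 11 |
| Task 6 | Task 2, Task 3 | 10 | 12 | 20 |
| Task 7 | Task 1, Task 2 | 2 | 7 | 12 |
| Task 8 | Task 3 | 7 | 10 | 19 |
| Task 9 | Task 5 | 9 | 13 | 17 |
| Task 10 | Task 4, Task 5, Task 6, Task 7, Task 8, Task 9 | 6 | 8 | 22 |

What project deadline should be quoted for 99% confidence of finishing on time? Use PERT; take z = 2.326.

te_Task 1 = (3 + 4·5 + 7)/6 = 30/6 = 5; σ²_Task 1 = ((7−3)/6)² = 0.444
te_Task 2 = (5 + 4·9 + 13)/6 = 54/6 = 9; σ²_Task 2 = ((13−5)/6)² = 1.778
te_Task 3 = (6 + 4·11 + 16)/6 = 66/6 = 11; σ²_Task 3 = ((16−6)/6)² = 2.778
te_Task 4 = (5 + 4·7 + 21)/6 = 54/6 = 9; σ²_Task 4 = ((21−5)/6)² = 7.111
te_Task 5 = (9 + 4·10 + 11)/6 = 60/6 = 10; σ²_Task 5 = ((11−9)/6)² = 0.111
te_Task 6 = (10 + 4·12 + 20)/6 = 78/6 = 13; σ²_Task 6 = ((20−10)/6)² = 2.778
te_Task 7 = (2 + 4·7 + 12)/6 = 42/6 = 7; σ²_Task 7 = ((12−2)/6)² = 2.778
te_Task 8 = (7 + 4·10 + 19)/6 = 66/6 = 11; σ²_Task 8 = ((19−7)/6)² = 4.000
te_Task 9 = (9 + 4·13 + 17)/6 = 78/6 = 13; σ²_Task 9 = ((17−9)/6)² = 1.778
te_Task 10 = (6 + 4·8 + 22)/6 = 60/6 = 10; σ²_Task 10 = ((22−6)/6)² = 7.111

Forward pass:
ES_Task 1 = 0; EF_Task 1 = 5
ES_Task 2 = 5; EF_Task 2 = 5+9 = 14
ES_Task 3 = 5; EF_Task 3 = 5+11 = 16
ES_Task 4 = 5; EF_Task 4 = 5+9 = 14
ES_Task 5 = 5; EF_Task 5 = 5+10 = 15
ES_Task 6 = max(EF_Task 2=14, EF_Task 3=16) = 16; EF_Task 6 = 16+13 = 29
ES_Task 7 = max(EF_Task 1=5, EF_Task 2=14) = 14; EF_Task 7 = 14+7 = 21
ES_Task 8 = 16; EF_Task 8 = 16+11 = 27
ES_Task 9 = 15; EF_Task 9 = 15+13 = 28
ES_Task 10 = max(EF_Task 4=14, EF_Task 5=15, EF_Task 6=29, EF_Task 7=21, EF_Task 8=27, EF_Task 9=28) = 29; EF_Task 10 = 29+10 = 39
Expected project duration μ = 39 weeks. Critical path: Task 1 → Task 3 → Task 6 → Task 10.

Variance along critical path = 0.444 + 2.778 + 2.778 + 7.111 = 13.111; σ = 3.621 weeks.
D = μ + z·σ = 39 + 2.326·3.621 = 47.4 weeks

47.4 weeks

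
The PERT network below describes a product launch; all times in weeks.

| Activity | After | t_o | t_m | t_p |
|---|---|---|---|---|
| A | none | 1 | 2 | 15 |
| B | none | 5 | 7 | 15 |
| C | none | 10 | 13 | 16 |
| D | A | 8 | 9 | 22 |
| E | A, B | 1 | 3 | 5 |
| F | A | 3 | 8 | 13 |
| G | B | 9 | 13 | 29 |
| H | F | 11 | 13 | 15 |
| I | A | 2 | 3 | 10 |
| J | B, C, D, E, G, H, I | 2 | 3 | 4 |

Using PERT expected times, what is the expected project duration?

28 weeks

te_A = (1 + 4·2 + 15)/6 = 24/6 = 4
te_B = (5 + 4·7 + 15)/6 = 48/6 = 8
te_C = (10 + 4·13 + 16)/6 = 78/6 = 13
te_D = (8 + 4·9 + 22)/6 = 66/6 = 11
te_E = (1 + 4·3 + 5)/6 = 18/6 = 3
te_F = (3 + 4·8 + 13)/6 = 48/6 = 8
te_G = (9 + 4·13 + 29)/6 = 90/6 = 15
te_H = (11 + 4·13 + 15)/6 = 78/6 = 13
te_I = (2 + 4·3 + 10)/6 = 24/6 = 4
te_J = (2 + 4·3 + 4)/6 = 18/6 = 3

Forward pass:
ES_A = 0; EF_A = 4
ES_B = 0; EF_B = 8
ES_C = 0; EF_C = 13
ES_D = 4; EF_D = 4+11 = 15
ES_E = max(EF_A=4, EF_B=8) = 8; EF_E = 8+3 = 11
ES_F = 4; EF_F = 4+8 = 12
ES_G = 8; EF_G = 8+15 = 23
ES_H = 12; EF_H = 12+13 = 25
ES_I = 4; EF_I = 4+4 = 8
ES_J = max(EF_B=8, EF_C=13, EF_D=15, EF_E=11, EF_G=23, EF_H=25, EF_I=8) = 25; EF_J = 25+3 = 28
Expected project duration μ = 28 weeks. Critical path: A → F → H → J.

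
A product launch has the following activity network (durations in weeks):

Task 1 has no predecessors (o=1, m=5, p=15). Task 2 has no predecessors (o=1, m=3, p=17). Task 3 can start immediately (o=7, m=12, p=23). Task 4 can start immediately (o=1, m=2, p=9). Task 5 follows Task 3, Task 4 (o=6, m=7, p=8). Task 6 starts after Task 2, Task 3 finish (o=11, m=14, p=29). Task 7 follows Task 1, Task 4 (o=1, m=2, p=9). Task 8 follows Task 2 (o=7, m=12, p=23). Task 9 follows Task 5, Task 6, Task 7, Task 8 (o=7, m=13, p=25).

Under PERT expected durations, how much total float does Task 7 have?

te_Task 1 = (1 + 4·5 + 15)/6 = 36/6 = 6
te_Task 2 = (1 + 4·3 + 17)/6 = 30/6 = 5
te_Task 3 = (7 + 4·12 + 23)/6 = 78/6 = 13
te_Task 4 = (1 + 4·2 + 9)/6 = 18/6 = 3
te_Task 5 = (6 + 4·7 + 8)/6 = 42/6 = 7
te_Task 6 = (11 + 4·14 + 29)/6 = 96/6 = 16
te_Task 7 = (1 + 4·2 + 9)/6 = 18/6 = 3
te_Task 8 = (7 + 4·12 + 23)/6 = 78/6 = 13
te_Task 9 = (7 + 4·13 + 25)/6 = 84/6 = 14

Forward pass:
ES_Task 1 = 0; EF_Task 1 = 6
ES_Task 2 = 0; EF_Task 2 = 5
ES_Task 3 = 0; EF_Task 3 = 13
ES_Task 4 = 0; EF_Task 4 = 3
ES_Task 5 = max(EF_Task 3=13, EF_Task 4=3) = 13; EF_Task 5 = 13+7 = 20
ES_Task 6 = max(EF_Task 2=5, EF_Task 3=13) = 13; EF_Task 6 = 13+16 = 29
ES_Task 7 = max(EF_Task 1=6, EF_Task 4=3) = 6; EF_Task 7 = 6+3 = 9
ES_Task 8 = 5; EF_Task 8 = 5+13 = 18
ES_Task 9 = max(EF_Task 5=20, EF_Task 6=29, EF_Task 7=9, EF_Task 8=18) = 29; EF_Task 9 = 29+14 = 43
Expected project duration μ = 43 weeks. Critical path: Task 3 → Task 6 → Task 9.

Backward pass:
LF_Task 9 = 43; LS_Task 9 = 43−14 = 29
LF_Task 8 = LS_Task 9 = 29; LS_Task 8 = 29−13 = 16
LF_Task 7 = LS_Task 9 = 29; LS_Task 7 = 29−3 = 26
LF_Task 6 = LS_Task 9 = 29; LS_Task 6 = 29−16 = 13
LF_Task 5 = LS_Task 9 = 29; LS_Task 5 = 29−7 = 22
LF_Task 4 = min(LS_Task 5=22, LS_Task 7=26) = 22; LS_Task 4 = 22−3 = 19
LF_Task 3 = min(LS_Task 5=22, LS_Task 6=13) = 13; LS_Task 3 = 13−13 = 0
LF_Task 2 = min(LS_Task 6=13, LS_Task 8=16) = 13; LS_Task 2 = 13−5 = 8
LF_Task 1 = LS_Task 7 = 26; LS_Task 1 = 26−6 = 20
Slack_Task 7 = LS_Task 7 − ES_Task 7 = 26 − 6 = 20

20 weeks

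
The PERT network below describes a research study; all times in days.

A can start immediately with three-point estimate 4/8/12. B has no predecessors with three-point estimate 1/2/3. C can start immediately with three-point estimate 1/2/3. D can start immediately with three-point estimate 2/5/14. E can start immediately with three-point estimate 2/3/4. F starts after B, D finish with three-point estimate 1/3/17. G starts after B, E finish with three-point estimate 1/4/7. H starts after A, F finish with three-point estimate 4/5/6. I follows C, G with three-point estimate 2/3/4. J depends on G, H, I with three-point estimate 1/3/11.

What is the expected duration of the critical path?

te_A = (4 + 4·8 + 12)/6 = 48/6 = 8
te_B = (1 + 4·2 + 3)/6 = 12/6 = 2
te_C = (1 + 4·2 + 3)/6 = 12/6 = 2
te_D = (2 + 4·5 + 14)/6 = 36/6 = 6
te_E = (2 + 4·3 + 4)/6 = 18/6 = 3
te_F = (1 + 4·3 + 17)/6 = 30/6 = 5
te_G = (1 + 4·4 + 7)/6 = 24/6 = 4
te_H = (4 + 4·5 + 6)/6 = 30/6 = 5
te_I = (2 + 4·3 + 4)/6 = 18/6 = 3
te_J = (1 + 4·3 + 11)/6 = 24/6 = 4

Forward pass:
ES_A = 0; EF_A = 8
ES_B = 0; EF_B = 2
ES_C = 0; EF_C = 2
ES_D = 0; EF_D = 6
ES_E = 0; EF_E = 3
ES_F = max(EF_B=2, EF_D=6) = 6; EF_F = 6+5 = 11
ES_G = max(EF_B=2, EF_E=3) = 3; EF_G = 3+4 = 7
ES_H = max(EF_A=8, EF_F=11) = 11; EF_H = 11+5 = 16
ES_I = max(EF_C=2, EF_G=7) = 7; EF_I = 7+3 = 10
ES_J = max(EF_G=7, EF_H=16, EF_I=10) = 16; EF_J = 16+4 = 20
Expected project duration μ = 20 days. Critical path: D → F → H → J.

20 days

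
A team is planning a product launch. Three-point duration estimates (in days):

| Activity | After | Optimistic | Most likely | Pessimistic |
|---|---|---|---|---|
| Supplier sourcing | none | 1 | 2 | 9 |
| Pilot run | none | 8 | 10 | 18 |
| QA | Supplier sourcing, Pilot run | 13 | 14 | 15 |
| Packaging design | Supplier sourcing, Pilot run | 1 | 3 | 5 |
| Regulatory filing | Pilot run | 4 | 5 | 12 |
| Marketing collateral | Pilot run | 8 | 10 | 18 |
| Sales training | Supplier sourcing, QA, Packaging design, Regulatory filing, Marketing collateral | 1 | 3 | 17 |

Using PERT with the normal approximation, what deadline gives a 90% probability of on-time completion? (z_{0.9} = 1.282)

34.1 days

te_Supplier sourcing = (1 + 4·2 + 9)/6 = 18/6 = 3; σ²_Supplier sourcing = ((9−1)/6)² = 1.778
te_Pilot run = (8 + 4·10 + 18)/6 = 66/6 = 11; σ²_Pilot run = ((18−8)/6)² = 2.778
te_QA = (13 + 4·14 + 15)/6 = 84/6 = 14; σ²_QA = ((15−13)/6)² = 0.111
te_Packaging design = (1 + 4·3 + 5)/6 = 18/6 = 3; σ²_Packaging design = ((5−1)/6)² = 0.444
te_Regulatory filing = (4 + 4·5 + 12)/6 = 36/6 = 6; σ²_Regulatory filing = ((12−4)/6)² = 1.778
te_Marketing collateral = (8 + 4·10 + 18)/6 = 66/6 = 11; σ²_Marketing collateral = ((18−8)/6)² = 2.778
te_Sales training = (1 + 4·3 + 17)/6 = 30/6 = 5; σ²_Sales training = ((17−1)/6)² = 7.111

Forward pass:
ES_Supplier sourcing = 0; EF_Supplier sourcing = 3
ES_Pilot run = 0; EF_Pilot run = 11
ES_QA = max(EF_Supplier sourcing=3, EF_Pilot run=11) = 11; EF_QA = 11+14 = 25
ES_Packaging design = max(EF_Supplier sourcing=3, EF_Pilot run=11) = 11; EF_Packaging design = 11+3 = 14
ES_Regulatory filing = 11; EF_Regulatory filing = 11+6 = 17
ES_Marketing collateral = 11; EF_Marketing collateral = 11+11 = 22
ES_Sales training = max(EF_Supplier sourcing=3, EF_QA=25, EF_Packaging design=14, EF_Regulatory filing=17, EF_Marketing collateral=22) = 25; EF_Sales training = 25+5 = 30
Expected project duration μ = 30 days. Critical path: Pilot run → QA → Sales training.

Variance along critical path = 2.778 + 0.111 + 7.111 = 10.000; σ = 3.162 days.
D = μ + z·σ = 30 + 1.282·3.162 = 34.1 days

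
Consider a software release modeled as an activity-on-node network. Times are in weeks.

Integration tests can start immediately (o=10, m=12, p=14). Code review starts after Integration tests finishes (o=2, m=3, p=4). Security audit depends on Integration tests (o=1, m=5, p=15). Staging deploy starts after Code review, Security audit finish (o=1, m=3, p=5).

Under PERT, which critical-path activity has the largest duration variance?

Security audit

te_Integration tests = (10 + 4·12 + 14)/6 = 72/6 = 12; σ²_Integration tests = ((14−10)/6)² = 0.444
te_Code review = (2 + 4·3 + 4)/6 = 18/6 = 3; σ²_Code review = ((4−2)/6)² = 0.111
te_Security audit = (1 + 4·5 + 15)/6 = 36/6 = 6; σ²_Security audit = ((15−1)/6)² = 5.444
te_Staging deploy = (1 + 4·3 + 5)/6 = 18/6 = 3; σ²_Staging deploy = ((5−1)/6)² = 0.444

Forward pass:
ES_Integration tests = 0; EF_Integration tests = 12
ES_Code review = 12; EF_Code review = 12+3 = 15
ES_Security audit = 12; EF_Security audit = 12+6 = 18
ES_Staging deploy = max(EF_Code review=15, EF_Security audit=18) = 18; EF_Staging deploy = 18+3 = 21
Expected project duration μ = 21 weeks. Critical path: Integration tests → Security audit → Staging deploy.

Variances on critical path: σ²_Integration tests=0.444, σ²_Security audit=5.444, σ²_Staging deploy=0.444.
Largest is σ²_Security audit = 5.444.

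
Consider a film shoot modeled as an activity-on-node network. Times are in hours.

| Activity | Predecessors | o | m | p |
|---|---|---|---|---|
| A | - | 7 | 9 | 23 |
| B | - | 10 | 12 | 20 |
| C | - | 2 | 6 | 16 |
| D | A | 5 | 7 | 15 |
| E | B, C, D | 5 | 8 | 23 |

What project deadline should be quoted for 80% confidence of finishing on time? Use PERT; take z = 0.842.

te_A = (7 + 4·9 + 23)/6 = 66/6 = 11; σ²_A = ((23−7)/6)² = 7.111
te_B = (10 + 4·12 + 20)/6 = 78/6 = 13; σ²_B = ((20−10)/6)² = 2.778
te_C = (2 + 4·6 + 16)/6 = 42/6 = 7; σ²_C = ((16−2)/6)² = 5.444
te_D = (5 + 4·7 + 15)/6 = 48/6 = 8; σ²_D = ((15−5)/6)² = 2.778
te_E = (5 + 4·8 + 23)/6 = 60/6 = 10; σ²_E = ((23−5)/6)² = 9.000

Forward pass:
ES_A = 0; EF_A = 11
ES_B = 0; EF_B = 13
ES_C = 0; EF_C = 7
ES_D = 11; EF_D = 11+8 = 19
ES_E = max(EF_B=13, EF_C=7, EF_D=19) = 19; EF_E = 19+10 = 29
Expected project duration μ = 29 hours. Critical path: A → D → E.

Variance along critical path = 7.111 + 2.778 + 9.000 = 18.889; σ = 4.346 hours.
D = μ + z·σ = 29 + 0.842·4.346 = 32.7 hours

32.7 hours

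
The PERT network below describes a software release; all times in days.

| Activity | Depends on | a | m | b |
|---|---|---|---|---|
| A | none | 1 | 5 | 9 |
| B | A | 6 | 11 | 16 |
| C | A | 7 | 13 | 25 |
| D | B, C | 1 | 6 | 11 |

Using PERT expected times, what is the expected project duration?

te_A = (1 + 4·5 + 9)/6 = 30/6 = 5
te_B = (6 + 4·11 + 16)/6 = 66/6 = 11
te_C = (7 + 4·13 + 25)/6 = 84/6 = 14
te_D = (1 + 4·6 + 11)/6 = 36/6 = 6

Forward pass:
ES_A = 0; EF_A = 5
ES_B = 5; EF_B = 5+11 = 16
ES_C = 5; EF_C = 5+14 = 19
ES_D = max(EF_B=16, EF_C=19) = 19; EF_D = 19+6 = 25
Expected project duration μ = 25 days. Critical path: A → C → D.

25 days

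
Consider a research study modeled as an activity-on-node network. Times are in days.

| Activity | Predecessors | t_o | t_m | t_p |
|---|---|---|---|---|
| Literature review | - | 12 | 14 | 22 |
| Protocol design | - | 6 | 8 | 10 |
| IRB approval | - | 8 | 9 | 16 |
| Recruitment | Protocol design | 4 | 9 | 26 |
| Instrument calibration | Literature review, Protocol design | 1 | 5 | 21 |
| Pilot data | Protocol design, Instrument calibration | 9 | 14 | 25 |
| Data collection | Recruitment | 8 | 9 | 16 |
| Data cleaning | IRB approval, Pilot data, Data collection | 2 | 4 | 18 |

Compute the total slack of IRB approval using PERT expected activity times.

27 days

te_Literature review = (12 + 4·14 + 22)/6 = 90/6 = 15
te_Protocol design = (6 + 4·8 + 10)/6 = 48/6 = 8
te_IRB approval = (8 + 4·9 + 16)/6 = 60/6 = 10
te_Recruitment = (4 + 4·9 + 26)/6 = 66/6 = 11
te_Instrument calibration = (1 + 4·5 + 21)/6 = 42/6 = 7
te_Pilot data = (9 + 4·14 + 25)/6 = 90/6 = 15
te_Data collection = (8 + 4·9 + 16)/6 = 60/6 = 10
te_Data cleaning = (2 + 4·4 + 18)/6 = 36/6 = 6

Forward pass:
ES_Literature review = 0; EF_Literature review = 15
ES_Protocol design = 0; EF_Protocol design = 8
ES_IRB approval = 0; EF_IRB approval = 10
ES_Recruitment = 8; EF_Recruitment = 8+11 = 19
ES_Instrument calibration = max(EF_Literature review=15, EF_Protocol design=8) = 15; EF_Instrument calibration = 15+7 = 22
ES_Pilot data = max(EF_Protocol design=8, EF_Instrument calibration=22) = 22; EF_Pilot data = 22+15 = 37
ES_Data collection = 19; EF_Data collection = 19+10 = 29
ES_Data cleaning = max(EF_IRB approval=10, EF_Pilot data=37, EF_Data collection=29) = 37; EF_Data cleaning = 37+6 = 43
Expected project duration μ = 43 days. Critical path: Literature review → Instrument calibration → Pilot data → Data cleaning.

Backward pass:
LF_Data cleaning = 43; LS_Data cleaning = 43−6 = 37
LF_Data collection = LS_Data cleaning = 37; LS_Data collection = 37−10 = 27
LF_Pilot data = LS_Data cleaning = 37; LS_Pilot data = 37−15 = 22
LF_Instrument calibration = LS_Pilot data = 22; LS_Instrument calibration = 22−7 = 15
LF_Recruitment = LS_Data collection = 27; LS_Recruitment = 27−11 = 16
LF_IRB approval = LS_Data cleaning = 37; LS_IRB approval = 37−10 = 27
LF_Protocol design = min(LS_Recruitment=16, LS_Instrument calibration=15, LS_Pilot data=22) = 15; LS_Protocol design = 15−8 = 7
LF_Literature review = LS_Instrument calibration = 15; LS_Literature review = 15−15 = 0
Slack_IRB approval = LS_IRB approval − ES_IRB approval = 27 − 0 = 27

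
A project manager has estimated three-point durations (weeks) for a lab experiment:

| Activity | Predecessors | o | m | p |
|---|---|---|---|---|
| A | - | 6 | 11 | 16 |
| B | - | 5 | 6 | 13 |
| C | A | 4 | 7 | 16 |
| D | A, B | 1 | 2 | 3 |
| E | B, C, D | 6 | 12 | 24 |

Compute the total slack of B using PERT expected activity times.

10 weeks

te_A = (6 + 4·11 + 16)/6 = 66/6 = 11
te_B = (5 + 4·6 + 13)/6 = 42/6 = 7
te_C = (4 + 4·7 + 16)/6 = 48/6 = 8
te_D = (1 + 4·2 + 3)/6 = 12/6 = 2
te_E = (6 + 4·12 + 24)/6 = 78/6 = 13

Forward pass:
ES_A = 0; EF_A = 11
ES_B = 0; EF_B = 7
ES_C = 11; EF_C = 11+8 = 19
ES_D = max(EF_A=11, EF_B=7) = 11; EF_D = 11+2 = 13
ES_E = max(EF_B=7, EF_C=19, EF_D=13) = 19; EF_E = 19+13 = 32
Expected project duration μ = 32 weeks. Critical path: A → C → E.

Backward pass:
LF_E = 32; LS_E = 32−13 = 19
LF_D = LS_E = 19; LS_D = 19−2 = 17
LF_C = LS_E = 19; LS_C = 19−8 = 11
LF_B = min(LS_D=17, LS_E=19) = 17; LS_B = 17−7 = 10
LF_A = min(LS_C=11, LS_D=17) = 11; LS_A = 11−11 = 0
Slack_B = LS_B − ES_B = 10 − 0 = 10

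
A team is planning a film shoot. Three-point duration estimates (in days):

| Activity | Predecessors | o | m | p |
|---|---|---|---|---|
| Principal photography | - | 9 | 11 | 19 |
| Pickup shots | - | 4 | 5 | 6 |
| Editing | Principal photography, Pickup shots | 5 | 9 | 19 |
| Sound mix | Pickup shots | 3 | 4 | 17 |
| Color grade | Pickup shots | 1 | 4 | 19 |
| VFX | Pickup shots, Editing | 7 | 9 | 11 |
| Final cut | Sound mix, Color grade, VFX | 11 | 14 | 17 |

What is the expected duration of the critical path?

45 days

te_Principal photography = (9 + 4·11 + 19)/6 = 72/6 = 12
te_Pickup shots = (4 + 4·5 + 6)/6 = 30/6 = 5
te_Editing = (5 + 4·9 + 19)/6 = 60/6 = 10
te_Sound mix = (3 + 4·4 + 17)/6 = 36/6 = 6
te_Color grade = (1 + 4·4 + 19)/6 = 36/6 = 6
te_VFX = (7 + 4·9 + 11)/6 = 54/6 = 9
te_Final cut = (11 + 4·14 + 17)/6 = 84/6 = 14

Forward pass:
ES_Principal photography = 0; EF_Principal photography = 12
ES_Pickup shots = 0; EF_Pickup shots = 5
ES_Editing = max(EF_Principal photography=12, EF_Pickup shots=5) = 12; EF_Editing = 12+10 = 22
ES_Sound mix = 5; EF_Sound mix = 5+6 = 11
ES_Color grade = 5; EF_Color grade = 5+6 = 11
ES_VFX = max(EF_Pickup shots=5, EF_Editing=22) = 22; EF_VFX = 22+9 = 31
ES_Final cut = max(EF_Sound mix=11, EF_Color grade=11, EF_VFX=31) = 31; EF_Final cut = 31+14 = 45
Expected project duration μ = 45 days. Critical path: Principal photography → Editing → VFX → Final cut.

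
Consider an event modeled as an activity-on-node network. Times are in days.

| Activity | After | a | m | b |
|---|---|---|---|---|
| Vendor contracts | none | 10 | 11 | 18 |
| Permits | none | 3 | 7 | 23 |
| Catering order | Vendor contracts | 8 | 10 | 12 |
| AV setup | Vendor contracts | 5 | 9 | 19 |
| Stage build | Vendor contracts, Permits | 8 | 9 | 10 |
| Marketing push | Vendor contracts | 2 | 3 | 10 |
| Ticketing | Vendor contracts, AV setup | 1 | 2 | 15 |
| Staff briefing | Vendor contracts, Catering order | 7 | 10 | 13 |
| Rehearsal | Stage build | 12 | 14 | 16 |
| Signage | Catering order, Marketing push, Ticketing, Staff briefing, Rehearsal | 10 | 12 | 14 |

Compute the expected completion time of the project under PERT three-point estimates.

te_Vendor contracts = (10 + 4·11 + 18)/6 = 72/6 = 12
te_Permits = (3 + 4·7 + 23)/6 = 54/6 = 9
te_Catering order = (8 + 4·10 + 12)/6 = 60/6 = 10
te_AV setup = (5 + 4·9 + 19)/6 = 60/6 = 10
te_Stage build = (8 + 4·9 + 10)/6 = 54/6 = 9
te_Marketing push = (2 + 4·3 + 10)/6 = 24/6 = 4
te_Ticketing = (1 + 4·2 + 15)/6 = 24/6 = 4
te_Staff briefing = (7 + 4·10 + 13)/6 = 60/6 = 10
te_Rehearsal = (12 + 4·14 + 16)/6 = 84/6 = 14
te_Signage = (10 + 4·12 + 14)/6 = 72/6 = 12

Forward pass:
ES_Vendor contracts = 0; EF_Vendor contracts = 12
ES_Permits = 0; EF_Permits = 9
ES_Catering order = 12; EF_Catering order = 12+10 = 22
ES_AV setup = 12; EF_AV setup = 12+10 = 22
ES_Stage build = max(EF_Vendor contracts=12, EF_Permits=9) = 12; EF_Stage build = 12+9 = 21
ES_Marketing push = 12; EF_Marketing push = 12+4 = 16
ES_Ticketing = max(EF_Vendor contracts=12, EF_AV setup=22) = 22; EF_Ticketing = 22+4 = 26
ES_Staff briefing = max(EF_Vendor contracts=12, EF_Catering order=22) = 22; EF_Staff briefing = 22+10 = 32
ES_Rehearsal = 21; EF_Rehearsal = 21+14 = 35
ES_Signage = max(EF_Catering order=22, EF_Marketing push=16, EF_Ticketing=26, EF_Staff briefing=32, EF_Rehearsal=35) = 35; EF_Signage = 35+12 = 47
Expected project duration μ = 47 days. Critical path: Vendor contracts → Stage build → Rehearsal → Signage.

47 days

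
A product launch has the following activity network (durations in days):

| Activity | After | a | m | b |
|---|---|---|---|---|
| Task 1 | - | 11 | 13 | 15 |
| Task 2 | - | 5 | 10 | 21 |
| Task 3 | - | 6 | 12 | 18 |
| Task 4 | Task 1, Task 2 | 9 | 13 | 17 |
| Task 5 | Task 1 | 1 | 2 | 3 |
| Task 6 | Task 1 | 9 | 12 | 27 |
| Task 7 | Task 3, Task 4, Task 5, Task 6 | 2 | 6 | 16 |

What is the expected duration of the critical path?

34 days

te_Task 1 = (11 + 4·13 + 15)/6 = 78/6 = 13
te_Task 2 = (5 + 4·10 + 21)/6 = 66/6 = 11
te_Task 3 = (6 + 4·12 + 18)/6 = 72/6 = 12
te_Task 4 = (9 + 4·13 + 17)/6 = 78/6 = 13
te_Task 5 = (1 + 4·2 + 3)/6 = 12/6 = 2
te_Task 6 = (9 + 4·12 + 27)/6 = 84/6 = 14
te_Task 7 = (2 + 4·6 + 16)/6 = 42/6 = 7

Forward pass:
ES_Task 1 = 0; EF_Task 1 = 13
ES_Task 2 = 0; EF_Task 2 = 11
ES_Task 3 = 0; EF_Task 3 = 12
ES_Task 4 = max(EF_Task 1=13, EF_Task 2=11) = 13; EF_Task 4 = 13+13 = 26
ES_Task 5 = 13; EF_Task 5 = 13+2 = 15
ES_Task 6 = 13; EF_Task 6 = 13+14 = 27
ES_Task 7 = max(EF_Task 3=12, EF_Task 4=26, EF_Task 5=15, EF_Task 6=27) = 27; EF_Task 7 = 27+7 = 34
Expected project duration μ = 34 days. Critical path: Task 1 → Task 6 → Task 7.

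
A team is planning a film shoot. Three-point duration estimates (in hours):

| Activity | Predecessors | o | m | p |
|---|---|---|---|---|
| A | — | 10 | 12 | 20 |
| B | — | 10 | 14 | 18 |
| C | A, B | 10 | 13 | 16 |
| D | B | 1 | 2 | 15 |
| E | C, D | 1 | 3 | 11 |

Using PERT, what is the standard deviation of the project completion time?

te_A = (10 + 4·12 + 20)/6 = 78/6 = 13; σ²_A = ((20−10)/6)² = 2.778
te_B = (10 + 4·14 + 18)/6 = 84/6 = 14; σ²_B = ((18−10)/6)² = 1.778
te_C = (10 + 4·13 + 16)/6 = 78/6 = 13; σ²_C = ((16−10)/6)² = 1.000
te_D = (1 + 4·2 + 15)/6 = 24/6 = 4; σ²_D = ((15−1)/6)² = 5.444
te_E = (1 + 4·3 + 11)/6 = 24/6 = 4; σ²_E = ((11−1)/6)² = 2.778

Forward pass:
ES_A = 0; EF_A = 13
ES_B = 0; EF_B = 14
ES_C = max(EF_A=13, EF_B=14) = 14; EF_C = 14+13 = 27
ES_D = 14; EF_D = 14+4 = 18
ES_E = max(EF_C=27, EF_D=18) = 27; EF_E = 27+4 = 31
Expected project duration μ = 31 hours. Critical path: B → C → E.

Variance along critical path = 1.778 + 1.000 + 2.778 = 5.556
σ = √5.556 = 2.357 hours

2.36 hours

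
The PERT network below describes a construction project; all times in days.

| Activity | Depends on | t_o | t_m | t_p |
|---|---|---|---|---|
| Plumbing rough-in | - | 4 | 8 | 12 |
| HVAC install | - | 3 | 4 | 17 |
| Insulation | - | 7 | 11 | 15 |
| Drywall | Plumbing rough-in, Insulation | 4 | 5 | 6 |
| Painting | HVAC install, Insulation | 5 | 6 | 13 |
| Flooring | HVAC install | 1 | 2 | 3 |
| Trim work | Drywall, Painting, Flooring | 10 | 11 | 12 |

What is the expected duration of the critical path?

te_Plumbing rough-in = (4 + 4·8 + 12)/6 = 48/6 = 8
te_HVAC install = (3 + 4·4 + 17)/6 = 36/6 = 6
te_Insulation = (7 + 4·11 + 15)/6 = 66/6 = 11
te_Drywall = (4 + 4·5 + 6)/6 = 30/6 = 5
te_Painting = (5 + 4·6 + 13)/6 = 42/6 = 7
te_Flooring = (1 + 4·2 + 3)/6 = 12/6 = 2
te_Trim work = (10 + 4·11 + 12)/6 = 66/6 = 11

Forward pass:
ES_Plumbing rough-in = 0; EF_Plumbing rough-in = 8
ES_HVAC install = 0; EF_HVAC install = 6
ES_Insulation = 0; EF_Insulation = 11
ES_Drywall = max(EF_Plumbing rough-in=8, EF_Insulation=11) = 11; EF_Drywall = 11+5 = 16
ES_Painting = max(EF_HVAC install=6, EF_Insulation=11) = 11; EF_Painting = 11+7 = 18
ES_Flooring = 6; EF_Flooring = 6+2 = 8
ES_Trim work = max(EF_Drywall=16, EF_Painting=18, EF_Flooring=8) = 18; EF_Trim work = 18+11 = 29
Expected project duration μ = 29 days. Critical path: Insulation → Painting → Trim work.

29 days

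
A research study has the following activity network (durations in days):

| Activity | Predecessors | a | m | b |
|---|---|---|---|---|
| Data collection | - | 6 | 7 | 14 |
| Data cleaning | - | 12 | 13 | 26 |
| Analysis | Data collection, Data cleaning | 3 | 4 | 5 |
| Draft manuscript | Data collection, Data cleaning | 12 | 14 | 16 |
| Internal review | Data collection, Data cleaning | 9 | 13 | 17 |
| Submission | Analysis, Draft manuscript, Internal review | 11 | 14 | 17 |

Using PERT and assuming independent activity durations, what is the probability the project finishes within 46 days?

0.873

te_Data collection = (6 + 4·7 + 14)/6 = 48/6 = 8; σ²_Data collection = ((14−6)/6)² = 1.778
te_Data cleaning = (12 + 4·13 + 26)/6 = 90/6 = 15; σ²_Data cleaning = ((26−12)/6)² = 5.444
te_Analysis = (3 + 4·4 + 5)/6 = 24/6 = 4; σ²_Analysis = ((5−3)/6)² = 0.111
te_Draft manuscript = (12 + 4·14 + 16)/6 = 84/6 = 14; σ²_Draft manuscript = ((16−12)/6)² = 0.444
te_Internal review = (9 + 4·13 + 17)/6 = 78/6 = 13; σ²_Internal review = ((17−9)/6)² = 1.778
te_Submission = (11 + 4·14 + 17)/6 = 84/6 = 14; σ²_Submission = ((17−11)/6)² = 1.000

Forward pass:
ES_Data collection = 0; EF_Data collection = 8
ES_Data cleaning = 0; EF_Data cleaning = 15
ES_Analysis = max(EF_Data collection=8, EF_Data cleaning=15) = 15; EF_Analysis = 15+4 = 19
ES_Draft manuscript = max(EF_Data collection=8, EF_Data cleaning=15) = 15; EF_Draft manuscript = 15+14 = 29
ES_Internal review = max(EF_Data collection=8, EF_Data cleaning=15) = 15; EF_Internal review = 15+13 = 28
ES_Submission = max(EF_Analysis=19, EF_Draft manuscript=29, EF_Internal review=28) = 29; EF_Submission = 29+14 = 43
Expected project duration μ = 43 days. Critical path: Data cleaning → Draft manuscript → Submission.

Variance along critical path = 5.444 + 0.444 + 1.000 = 6.889; σ = √6.889 = 2.625 days.
Z = (46 − 43) / 2.625 = 1.143
P(T ≤ 46) = Φ(1.143) ≈ 0.873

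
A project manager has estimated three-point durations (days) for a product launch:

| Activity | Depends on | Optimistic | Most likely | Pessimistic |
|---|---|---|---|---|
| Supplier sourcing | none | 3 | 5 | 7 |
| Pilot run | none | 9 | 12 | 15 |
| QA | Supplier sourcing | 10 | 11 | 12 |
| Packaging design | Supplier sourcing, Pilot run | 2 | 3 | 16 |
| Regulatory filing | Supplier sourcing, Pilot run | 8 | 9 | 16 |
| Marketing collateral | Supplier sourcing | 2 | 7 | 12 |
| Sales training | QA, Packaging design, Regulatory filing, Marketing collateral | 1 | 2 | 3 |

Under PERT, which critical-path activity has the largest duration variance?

Regulatory filing

te_Supplier sourcing = (3 + 4·5 + 7)/6 = 30/6 = 5; σ²_Supplier sourcing = ((7−3)/6)² = 0.444
te_Pilot run = (9 + 4·12 + 15)/6 = 72/6 = 12; σ²_Pilot run = ((15−9)/6)² = 1.000
te_QA = (10 + 4·11 + 12)/6 = 66/6 = 11; σ²_QA = ((12−10)/6)² = 0.111
te_Packaging design = (2 + 4·3 + 16)/6 = 30/6 = 5; σ²_Packaging design = ((16−2)/6)² = 5.444
te_Regulatory filing = (8 + 4·9 + 16)/6 = 60/6 = 10; σ²_Regulatory filing = ((16−8)/6)² = 1.778
te_Marketing collateral = (2 + 4·7 + 12)/6 = 42/6 = 7; σ²_Marketing collateral = ((12−2)/6)² = 2.778
te_Sales training = (1 + 4·2 + 3)/6 = 12/6 = 2; σ²_Sales training = ((3−1)/6)² = 0.111

Forward pass:
ES_Supplier sourcing = 0; EF_Supplier sourcing = 5
ES_Pilot run = 0; EF_Pilot run = 12
ES_QA = 5; EF_QA = 5+11 = 16
ES_Packaging design = max(EF_Supplier sourcing=5, EF_Pilot run=12) = 12; EF_Packaging design = 12+5 = 17
ES_Regulatory filing = max(EF_Supplier sourcing=5, EF_Pilot run=12) = 12; EF_Regulatory filing = 12+10 = 22
ES_Marketing collateral = 5; EF_Marketing collateral = 5+7 = 12
ES_Sales training = max(EF_QA=16, EF_Packaging design=17, EF_Regulatory filing=22, EF_Marketing collateral=12) = 22; EF_Sales training = 22+2 = 24
Expected project duration μ = 24 days. Critical path: Pilot run → Regulatory filing → Sales training.

Variances on critical path: σ²_Pilot run=1.000, σ²_Regulatory filing=1.778, σ²_Sales training=0.111.
Largest is σ²_Regulatory filing = 1.778.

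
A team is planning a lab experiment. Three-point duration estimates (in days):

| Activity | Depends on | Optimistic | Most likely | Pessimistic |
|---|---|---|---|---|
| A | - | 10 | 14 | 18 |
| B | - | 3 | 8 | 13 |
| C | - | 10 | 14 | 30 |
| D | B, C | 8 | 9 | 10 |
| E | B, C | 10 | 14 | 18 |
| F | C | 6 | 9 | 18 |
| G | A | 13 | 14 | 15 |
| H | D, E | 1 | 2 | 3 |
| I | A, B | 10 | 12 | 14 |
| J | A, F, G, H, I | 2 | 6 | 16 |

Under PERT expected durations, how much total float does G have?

te_A = (10 + 4·14 + 18)/6 = 84/6 = 14
te_B = (3 + 4·8 + 13)/6 = 48/6 = 8
te_C = (10 + 4·14 + 30)/6 = 96/6 = 16
te_D = (8 + 4·9 + 10)/6 = 54/6 = 9
te_E = (10 + 4·14 + 18)/6 = 84/6 = 14
te_F = (6 + 4·9 + 18)/6 = 60/6 = 10
te_G = (13 + 4·14 + 15)/6 = 84/6 = 14
te_H = (1 + 4·2 + 3)/6 = 12/6 = 2
te_I = (10 + 4·12 + 14)/6 = 72/6 = 12
te_J = (2 + 4·6 + 16)/6 = 42/6 = 7

Forward pass:
ES_A = 0; EF_A = 14
ES_B = 0; EF_B = 8
ES_C = 0; EF_C = 16
ES_D = max(EF_B=8, EF_C=16) = 16; EF_D = 16+9 = 25
ES_E = max(EF_B=8, EF_C=16) = 16; EF_E = 16+14 = 30
ES_F = 16; EF_F = 16+10 = 26
ES_G = 14; EF_G = 14+14 = 28
ES_H = max(EF_D=25, EF_E=30) = 30; EF_H = 30+2 = 32
ES_I = max(EF_A=14, EF_B=8) = 14; EF_I = 14+12 = 26
ES_J = max(EF_A=14, EF_F=26, EF_G=28, EF_H=32, EF_I=26) = 32; EF_J = 32+7 = 39
Expected project duration μ = 39 days. Critical path: C → E → H → J.

Backward pass:
LF_J = 39; LS_J = 39−7 = 32
LF_I = LS_J = 32; LS_I = 32−12 = 20
LF_H = LS_J = 32; LS_H = 32−2 = 30
LF_G = LS_J = 32; LS_G = 32−14 = 18
LF_F = LS_J = 32; LS_F = 32−10 = 22
LF_E = LS_H = 30; LS_E = 30−14 = 16
LF_D = LS_H = 30; LS_D = 30−9 = 21
LF_C = min(LS_D=21, LS_E=16, LS_F=22) = 16; LS_C = 16−16 = 0
LF_B = min(LS_D=21, LS_E=16, LS_I=20) = 16; LS_B = 16−8 = 8
LF_A = min(LS_G=18, LS_I=20, LS_J=32) = 18; LS_A = 18−14 = 4
Slack_G = LS_G − ES_G = 18 − 14 = 4

4 days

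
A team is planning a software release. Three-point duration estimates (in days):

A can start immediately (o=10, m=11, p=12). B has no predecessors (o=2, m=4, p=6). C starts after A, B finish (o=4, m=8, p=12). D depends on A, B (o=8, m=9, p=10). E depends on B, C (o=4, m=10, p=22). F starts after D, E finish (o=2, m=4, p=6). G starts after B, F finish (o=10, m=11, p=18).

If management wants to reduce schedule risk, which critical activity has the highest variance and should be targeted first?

E

te_A = (10 + 4·11 + 12)/6 = 66/6 = 11; σ²_A = ((12−10)/6)² = 0.111
te_B = (2 + 4·4 + 6)/6 = 24/6 = 4; σ²_B = ((6−2)/6)² = 0.444
te_C = (4 + 4·8 + 12)/6 = 48/6 = 8; σ²_C = ((12−4)/6)² = 1.778
te_D = (8 + 4·9 + 10)/6 = 54/6 = 9; σ²_D = ((10−8)/6)² = 0.111
te_E = (4 + 4·10 + 22)/6 = 66/6 = 11; σ²_E = ((22−4)/6)² = 9.000
te_F = (2 + 4·4 + 6)/6 = 24/6 = 4; σ²_F = ((6−2)/6)² = 0.444
te_G = (10 + 4·11 + 18)/6 = 72/6 = 12; σ²_G = ((18−10)/6)² = 1.778

Forward pass:
ES_A = 0; EF_A = 11
ES_B = 0; EF_B = 4
ES_C = max(EF_A=11, EF_B=4) = 11; EF_C = 11+8 = 19
ES_D = max(EF_A=11, EF_B=4) = 11; EF_D = 11+9 = 20
ES_E = max(EF_B=4, EF_C=19) = 19; EF_E = 19+11 = 30
ES_F = max(EF_D=20, EF_E=30) = 30; EF_F = 30+4 = 34
ES_G = max(EF_B=4, EF_F=34) = 34; EF_G = 34+12 = 46
Expected project duration μ = 46 days. Critical path: A → C → E → F → G.

Variances on critical path: σ²_A=0.111, σ²_C=1.778, σ²_E=9.000, σ²_F=0.444, σ²_G=1.778.
Largest is σ²_E = 9.000.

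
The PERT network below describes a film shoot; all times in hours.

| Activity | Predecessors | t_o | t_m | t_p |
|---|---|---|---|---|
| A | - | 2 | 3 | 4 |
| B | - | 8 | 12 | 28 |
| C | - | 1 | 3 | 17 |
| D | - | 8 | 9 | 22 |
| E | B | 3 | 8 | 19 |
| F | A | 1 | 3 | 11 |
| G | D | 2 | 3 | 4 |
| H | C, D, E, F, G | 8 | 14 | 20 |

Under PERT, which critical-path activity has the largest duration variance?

te_A = (2 + 4·3 + 4)/6 = 18/6 = 3; σ²_A = ((4−2)/6)² = 0.111
te_B = (8 + 4·12 + 28)/6 = 84/6 = 14; σ²_B = ((28−8)/6)² = 11.111
te_C = (1 + 4·3 + 17)/6 = 30/6 = 5; σ²_C = ((17−1)/6)² = 7.111
te_D = (8 + 4·9 + 22)/6 = 66/6 = 11; σ²_D = ((22−8)/6)² = 5.444
te_E = (3 + 4·8 + 19)/6 = 54/6 = 9; σ²_E = ((19−3)/6)² = 7.111
te_F = (1 + 4·3 + 11)/6 = 24/6 = 4; σ²_F = ((11−1)/6)² = 2.778
te_G = (2 + 4·3 + 4)/6 = 18/6 = 3; σ²_G = ((4−2)/6)² = 0.111
te_H = (8 + 4·14 + 20)/6 = 84/6 = 14; σ²_H = ((20−8)/6)² = 4.000

Forward pass:
ES_A = 0; EF_A = 3
ES_B = 0; EF_B = 14
ES_C = 0; EF_C = 5
ES_D = 0; EF_D = 11
ES_E = 14; EF_E = 14+9 = 23
ES_F = 3; EF_F = 3+4 = 7
ES_G = 11; EF_G = 11+3 = 14
ES_H = max(EF_C=5, EF_D=11, EF_E=23, EF_F=7, EF_G=14) = 23; EF_H = 23+14 = 37
Expected project duration μ = 37 hours. Critical path: B → E → H.

Variances on critical path: σ²_B=11.111, σ²_E=7.111, σ²_H=4.000.
Largest is σ²_B = 11.111.

B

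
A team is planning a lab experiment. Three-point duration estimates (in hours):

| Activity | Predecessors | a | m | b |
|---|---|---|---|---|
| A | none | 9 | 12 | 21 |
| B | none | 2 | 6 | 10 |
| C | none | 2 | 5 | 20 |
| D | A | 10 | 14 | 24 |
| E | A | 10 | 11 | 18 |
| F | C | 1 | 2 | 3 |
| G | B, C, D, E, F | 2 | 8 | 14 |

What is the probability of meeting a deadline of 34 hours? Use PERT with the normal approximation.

te_A = (9 + 4·12 + 21)/6 = 78/6 = 13; σ²_A = ((21−9)/6)² = 4.000
te_B = (2 + 4·6 + 10)/6 = 36/6 = 6; σ²_B = ((10−2)/6)² = 1.778
te_C = (2 + 4·5 + 20)/6 = 42/6 = 7; σ²_C = ((20−2)/6)² = 9.000
te_D = (10 + 4·14 + 24)/6 = 90/6 = 15; σ²_D = ((24−10)/6)² = 5.444
te_E = (10 + 4·11 + 18)/6 = 72/6 = 12; σ²_E = ((18−10)/6)² = 1.778
te_F = (1 + 4·2 + 3)/6 = 12/6 = 2; σ²_F = ((3−1)/6)² = 0.111
te_G = (2 + 4·8 + 14)/6 = 48/6 = 8; σ²_G = ((14−2)/6)² = 4.000

Forward pass:
ES_A = 0; EF_A = 13
ES_B = 0; EF_B = 6
ES_C = 0; EF_C = 7
ES_D = 13; EF_D = 13+15 = 28
ES_E = 13; EF_E = 13+12 = 25
ES_F = 7; EF_F = 7+2 = 9
ES_G = max(EF_B=6, EF_C=7, EF_D=28, EF_E=25, EF_F=9) = 28; EF_G = 28+8 = 36
Expected project duration μ = 36 hours. Critical path: A → D → G.

Variance along critical path = 4.000 + 5.444 + 4.000 = 13.444; σ = √13.444 = 3.667 hours.
Z = (34 − 36) / 3.667 = -0.545
P(T ≤ 34) = Φ(-0.545) ≈ 0.293

0.293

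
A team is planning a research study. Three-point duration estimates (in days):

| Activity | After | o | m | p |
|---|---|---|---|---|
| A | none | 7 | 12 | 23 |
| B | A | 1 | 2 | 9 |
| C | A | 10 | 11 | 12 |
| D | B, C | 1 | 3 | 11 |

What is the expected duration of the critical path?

28 days

te_A = (7 + 4·12 + 23)/6 = 78/6 = 13
te_B = (1 + 4·2 + 9)/6 = 18/6 = 3
te_C = (10 + 4·11 + 12)/6 = 66/6 = 11
te_D = (1 + 4·3 + 11)/6 = 24/6 = 4

Forward pass:
ES_A = 0; EF_A = 13
ES_B = 13; EF_B = 13+3 = 16
ES_C = 13; EF_C = 13+11 = 24
ES_D = max(EF_B=16, EF_C=24) = 24; EF_D = 24+4 = 28
Expected project duration μ = 28 days. Critical path: A → C → D.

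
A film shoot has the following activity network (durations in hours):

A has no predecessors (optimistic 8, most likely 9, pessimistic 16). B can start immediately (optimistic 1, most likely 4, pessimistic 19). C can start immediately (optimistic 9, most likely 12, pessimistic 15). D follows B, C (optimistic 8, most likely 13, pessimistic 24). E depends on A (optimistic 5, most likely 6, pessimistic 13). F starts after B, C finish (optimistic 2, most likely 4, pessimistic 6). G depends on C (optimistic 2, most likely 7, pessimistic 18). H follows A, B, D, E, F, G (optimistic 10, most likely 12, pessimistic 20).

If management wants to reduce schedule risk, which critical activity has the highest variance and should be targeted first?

te_A = (8 + 4·9 + 16)/6 = 60/6 = 10; σ²_A = ((16−8)/6)² = 1.778
te_B = (1 + 4·4 + 19)/6 = 36/6 = 6; σ²_B = ((19−1)/6)² = 9.000
te_C = (9 + 4·12 + 15)/6 = 72/6 = 12; σ²_C = ((15−9)/6)² = 1.000
te_D = (8 + 4·13 + 24)/6 = 84/6 = 14; σ²_D = ((24−8)/6)² = 7.111
te_E = (5 + 4·6 + 13)/6 = 42/6 = 7; σ²_E = ((13−5)/6)² = 1.778
te_F = (2 + 4·4 + 6)/6 = 24/6 = 4; σ²_F = ((6−2)/6)² = 0.444
te_G = (2 + 4·7 + 18)/6 = 48/6 = 8; σ²_G = ((18−2)/6)² = 7.111
te_H = (10 + 4·12 + 20)/6 = 78/6 = 13; σ²_H = ((20−10)/6)² = 2.778

Forward pass:
ES_A = 0; EF_A = 10
ES_B = 0; EF_B = 6
ES_C = 0; EF_C = 12
ES_D = max(EF_B=6, EF_C=12) = 12; EF_D = 12+14 = 26
ES_E = 10; EF_E = 10+7 = 17
ES_F = max(EF_B=6, EF_C=12) = 12; EF_F = 12+4 = 16
ES_G = 12; EF_G = 12+8 = 20
ES_H = max(EF_A=10, EF_B=6, EF_D=26, EF_E=17, EF_F=16, EF_G=20) = 26; EF_H = 26+13 = 39
Expected project duration μ = 39 hours. Critical path: C → D → H.

Variances on critical path: σ²_C=1.000, σ²_D=7.111, σ²_H=2.778.
Largest is σ²_D = 7.111.

D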